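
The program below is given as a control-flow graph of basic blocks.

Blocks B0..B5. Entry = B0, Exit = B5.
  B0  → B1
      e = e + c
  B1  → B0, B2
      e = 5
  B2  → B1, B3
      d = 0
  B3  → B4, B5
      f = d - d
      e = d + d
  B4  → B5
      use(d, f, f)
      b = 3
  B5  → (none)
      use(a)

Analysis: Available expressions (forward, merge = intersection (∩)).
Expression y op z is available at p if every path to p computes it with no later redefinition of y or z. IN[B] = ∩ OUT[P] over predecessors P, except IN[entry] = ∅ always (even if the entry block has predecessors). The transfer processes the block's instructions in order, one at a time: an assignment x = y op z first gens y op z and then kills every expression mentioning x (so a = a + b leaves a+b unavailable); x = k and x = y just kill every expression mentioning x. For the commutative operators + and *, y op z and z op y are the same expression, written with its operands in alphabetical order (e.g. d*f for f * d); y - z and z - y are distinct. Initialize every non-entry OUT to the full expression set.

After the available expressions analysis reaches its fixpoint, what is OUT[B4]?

Answer: {d+d, d-d}

Derivation:
Converged values:
  B0: | IN={} | OUT={}
  B1: | IN={} | OUT={}
  B2: | IN={} | OUT={}
  B3: | IN={} | OUT={d+d, d-d}
  B4: | IN={d+d, d-d} | OUT={d+d, d-d}
  B5: | IN={d+d, d-d} | OUT={d+d, d-d}

Merge at B4: IN[B4] = OUT[B3] = {d+d, d-d}
Applying B4's transfer function to that IN value gives OUT[B4] (row B4 above).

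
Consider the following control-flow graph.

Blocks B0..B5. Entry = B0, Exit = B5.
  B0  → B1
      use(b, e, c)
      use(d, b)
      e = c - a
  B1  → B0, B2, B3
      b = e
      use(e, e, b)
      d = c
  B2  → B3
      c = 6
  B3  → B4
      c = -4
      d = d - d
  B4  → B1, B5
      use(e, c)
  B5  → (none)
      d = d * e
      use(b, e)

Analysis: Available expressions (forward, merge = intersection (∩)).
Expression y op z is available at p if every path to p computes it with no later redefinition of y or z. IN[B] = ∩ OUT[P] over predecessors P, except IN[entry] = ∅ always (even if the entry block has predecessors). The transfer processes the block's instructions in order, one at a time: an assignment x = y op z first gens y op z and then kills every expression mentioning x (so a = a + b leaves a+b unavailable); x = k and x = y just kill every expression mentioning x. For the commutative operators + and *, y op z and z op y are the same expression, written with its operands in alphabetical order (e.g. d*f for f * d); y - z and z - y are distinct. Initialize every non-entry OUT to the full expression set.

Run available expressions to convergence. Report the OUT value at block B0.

Per-block solution:
  B0: | IN={} | OUT={c-a}
  B1: | IN={} | OUT={}
  B2: | IN={} | OUT={}
  B3: | IN={} | OUT={}
  B4: | IN={} | OUT={}
  B5: | IN={} | OUT={}

Merge at B0 (entry node, so the boundary value {} is joined with the incoming edge(s)): IN[B0] = {} ∩ OUT[B1] = {}
Applying B0's transfer function to that IN value gives OUT[B0] (row B0 above).

Answer: {c-a}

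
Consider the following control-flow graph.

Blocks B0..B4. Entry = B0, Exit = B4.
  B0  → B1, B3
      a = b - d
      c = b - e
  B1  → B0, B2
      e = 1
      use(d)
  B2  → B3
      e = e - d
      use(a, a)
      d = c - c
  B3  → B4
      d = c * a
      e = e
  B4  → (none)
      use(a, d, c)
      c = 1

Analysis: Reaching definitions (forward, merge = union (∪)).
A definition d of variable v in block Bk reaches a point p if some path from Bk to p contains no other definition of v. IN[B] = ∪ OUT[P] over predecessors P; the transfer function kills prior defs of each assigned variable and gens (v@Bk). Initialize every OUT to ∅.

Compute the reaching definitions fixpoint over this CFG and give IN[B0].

Per-block solution:
  B0:  IN={a@B0, c@B0, e@B1}  OUT={a@B0, c@B0, e@B1}
  B1:  IN={a@B0, c@B0, e@B1}  OUT={a@B0, c@B0, e@B1}
  B2:  IN={a@B0, c@B0, e@B1}  OUT={a@B0, c@B0, d@B2, e@B2}
  B3:  IN={a@B0, c@B0, d@B2, e@B1, e@B2}  OUT={a@B0, c@B0, d@B3, e@B3}
  B4:  IN={a@B0, c@B0, d@B3, e@B3}  OUT={a@B0, c@B4, d@B3, e@B3}

Merge at B0 (entry node, so the boundary value {} is joined with the incoming edge(s)): IN[B0] = {} ⊔ OUT[B1] = {a@B0, c@B0, e@B1}

Answer: {a@B0, c@B0, e@B1}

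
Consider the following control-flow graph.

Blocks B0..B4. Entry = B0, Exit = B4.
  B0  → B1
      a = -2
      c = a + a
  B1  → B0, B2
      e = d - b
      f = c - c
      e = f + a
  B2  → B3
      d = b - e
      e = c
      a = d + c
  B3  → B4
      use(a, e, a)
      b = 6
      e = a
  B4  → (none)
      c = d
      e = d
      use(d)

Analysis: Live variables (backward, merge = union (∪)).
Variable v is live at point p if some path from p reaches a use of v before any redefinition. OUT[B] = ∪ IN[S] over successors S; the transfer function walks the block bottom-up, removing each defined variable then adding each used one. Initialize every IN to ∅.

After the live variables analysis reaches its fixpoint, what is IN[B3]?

Answer: {a, d, e}

Trace:
Per-block solution:
  B0:   IN={b, d}   OUT={a, b, c, d}
  B1:   IN={a, b, c, d}   OUT={b, c, d, e}
  B2:   IN={b, c, e}   OUT={a, d, e}
  B3:   IN={a, d, e}   OUT={d}
  B4:   IN={d}   OUT={}

Merge at B3: OUT[B3] = IN[B4] = {d}
Applying B3's transfer function to that OUT value gives IN[B3] (row B3 above).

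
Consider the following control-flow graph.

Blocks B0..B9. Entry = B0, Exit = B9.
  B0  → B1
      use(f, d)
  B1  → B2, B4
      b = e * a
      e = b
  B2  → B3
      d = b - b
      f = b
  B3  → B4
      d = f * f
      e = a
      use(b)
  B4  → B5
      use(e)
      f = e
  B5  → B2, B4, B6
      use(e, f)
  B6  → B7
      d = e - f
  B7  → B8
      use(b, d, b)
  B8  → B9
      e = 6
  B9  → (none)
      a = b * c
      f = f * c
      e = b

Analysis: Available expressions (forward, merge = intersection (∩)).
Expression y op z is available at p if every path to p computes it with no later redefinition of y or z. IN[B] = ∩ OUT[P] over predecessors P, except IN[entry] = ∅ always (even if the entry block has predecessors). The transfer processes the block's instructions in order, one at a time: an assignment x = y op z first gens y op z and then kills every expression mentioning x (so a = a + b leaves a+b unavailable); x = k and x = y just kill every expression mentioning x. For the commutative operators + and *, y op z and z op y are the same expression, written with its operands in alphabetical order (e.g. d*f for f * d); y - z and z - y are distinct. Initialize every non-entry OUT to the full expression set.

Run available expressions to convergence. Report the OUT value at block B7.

Fixpoint table:
  B0:  IN={}  OUT={}
  B1:  IN={}  OUT={}
  B2:  IN={}  OUT={b-b}
  B3:  IN={b-b}  OUT={b-b, f*f}
  B4:  IN={}  OUT={}
  B5:  IN={}  OUT={}
  B6:  IN={}  OUT={e-f}
  B7:  IN={e-f}  OUT={e-f}
  B8:  IN={e-f}  OUT={}
  B9:  IN={}  OUT={b*c}

Merge at B7: IN[B7] = OUT[B6] = {e-f}
Applying B7's transfer function to that IN value gives OUT[B7] (row B7 above).

Answer: {e-f}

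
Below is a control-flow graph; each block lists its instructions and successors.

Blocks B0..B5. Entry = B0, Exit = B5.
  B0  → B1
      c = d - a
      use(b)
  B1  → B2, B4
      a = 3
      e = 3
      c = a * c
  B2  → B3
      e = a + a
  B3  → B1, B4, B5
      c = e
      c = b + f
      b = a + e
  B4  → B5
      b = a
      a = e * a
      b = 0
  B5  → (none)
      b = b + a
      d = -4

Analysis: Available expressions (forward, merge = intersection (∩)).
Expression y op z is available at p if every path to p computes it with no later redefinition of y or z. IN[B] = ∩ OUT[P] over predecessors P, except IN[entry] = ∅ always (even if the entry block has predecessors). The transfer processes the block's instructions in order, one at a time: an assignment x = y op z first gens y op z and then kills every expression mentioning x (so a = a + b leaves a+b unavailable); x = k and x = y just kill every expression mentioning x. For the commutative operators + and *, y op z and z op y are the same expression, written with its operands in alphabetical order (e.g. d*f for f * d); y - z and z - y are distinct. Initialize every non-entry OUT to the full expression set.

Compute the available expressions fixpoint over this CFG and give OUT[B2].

Converged values:
  B0:   IN={}   OUT={d-a}
  B1:   IN={}   OUT={}
  B2:   IN={}   OUT={a+a}
  B3:   IN={a+a}   OUT={a+a, a+e}
  B4:   IN={}   OUT={}
  B5:   IN={}   OUT={}

Merge at B2: IN[B2] = OUT[B1] = {}
Applying B2's transfer function to that IN value gives OUT[B2] (row B2 above).

Answer: {a+a}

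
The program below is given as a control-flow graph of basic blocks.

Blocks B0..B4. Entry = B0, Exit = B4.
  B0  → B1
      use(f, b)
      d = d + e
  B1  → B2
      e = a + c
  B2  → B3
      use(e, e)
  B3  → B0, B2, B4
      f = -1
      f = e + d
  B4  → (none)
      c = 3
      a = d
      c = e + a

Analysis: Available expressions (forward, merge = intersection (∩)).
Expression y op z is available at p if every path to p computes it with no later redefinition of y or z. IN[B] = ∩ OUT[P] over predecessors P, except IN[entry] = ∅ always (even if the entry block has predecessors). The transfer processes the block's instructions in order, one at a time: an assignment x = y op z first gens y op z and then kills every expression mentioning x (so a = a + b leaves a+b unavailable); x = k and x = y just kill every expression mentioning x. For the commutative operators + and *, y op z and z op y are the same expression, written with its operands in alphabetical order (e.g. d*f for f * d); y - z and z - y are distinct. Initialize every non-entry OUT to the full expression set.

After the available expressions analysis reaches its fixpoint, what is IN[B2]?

Answer: {a+c}

Working:
Converged values:
  B0:  IN={}  OUT={}
  B1:  IN={}  OUT={a+c}
  B2:  IN={a+c}  OUT={a+c}
  B3:  IN={a+c}  OUT={a+c, d+e}
  B4:  IN={a+c, d+e}  OUT={a+e, d+e}

Merge at B2: IN[B2] = OUT[B1] ∩ OUT[B3] = {a+c}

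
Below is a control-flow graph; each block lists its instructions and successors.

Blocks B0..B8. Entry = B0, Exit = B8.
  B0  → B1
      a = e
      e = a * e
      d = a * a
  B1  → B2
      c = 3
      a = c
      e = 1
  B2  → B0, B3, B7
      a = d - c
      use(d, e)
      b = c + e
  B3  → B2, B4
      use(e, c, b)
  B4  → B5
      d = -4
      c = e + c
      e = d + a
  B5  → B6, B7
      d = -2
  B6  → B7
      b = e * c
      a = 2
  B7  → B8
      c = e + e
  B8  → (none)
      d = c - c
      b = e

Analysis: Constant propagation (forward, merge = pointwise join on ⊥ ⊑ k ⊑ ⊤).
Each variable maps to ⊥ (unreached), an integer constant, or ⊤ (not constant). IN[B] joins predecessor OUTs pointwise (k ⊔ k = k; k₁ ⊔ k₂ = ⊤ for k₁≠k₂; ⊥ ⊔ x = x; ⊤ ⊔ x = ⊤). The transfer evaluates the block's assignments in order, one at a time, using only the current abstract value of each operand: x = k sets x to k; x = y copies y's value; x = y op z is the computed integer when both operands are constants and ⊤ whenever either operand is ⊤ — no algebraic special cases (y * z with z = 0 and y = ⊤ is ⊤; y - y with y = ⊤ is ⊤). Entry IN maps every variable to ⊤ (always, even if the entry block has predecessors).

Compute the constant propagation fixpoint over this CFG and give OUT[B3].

Converged values:
  B0: | IN=(all ⊤) | OUT=(all ⊤)
  B1: | IN=(all ⊤) | OUT={a:3, c:3, e:1; rest ⊤}
  B2: | IN={c:3, e:1; rest ⊤} | OUT={b:4, c:3, e:1; rest ⊤}
  B3: | IN={b:4, c:3, e:1; rest ⊤} | OUT={b:4, c:3, e:1; rest ⊤}
  B4: | IN={b:4, c:3, e:1; rest ⊤} | OUT={b:4, c:4, d:-4; rest ⊤}
  B5: | IN={b:4, c:4, d:-4; rest ⊤} | OUT={b:4, c:4, d:-2; rest ⊤}
  B6: | IN={b:4, c:4, d:-2; rest ⊤} | OUT={a:2, c:4, d:-2; rest ⊤}
  B7: | IN=(all ⊤) | OUT=(all ⊤)
  B8: | IN=(all ⊤) | OUT=(all ⊤)

Merge at B3: IN[B3] = OUT[B2] = {a: ⊤, b: 4, c: 3, d: ⊤, e: 1, f: ⊤}
Applying B3's transfer function to that IN value gives OUT[B3] (row B3 above).

Answer: {a: ⊤, b: 4, c: 3, d: ⊤, e: 1, f: ⊤}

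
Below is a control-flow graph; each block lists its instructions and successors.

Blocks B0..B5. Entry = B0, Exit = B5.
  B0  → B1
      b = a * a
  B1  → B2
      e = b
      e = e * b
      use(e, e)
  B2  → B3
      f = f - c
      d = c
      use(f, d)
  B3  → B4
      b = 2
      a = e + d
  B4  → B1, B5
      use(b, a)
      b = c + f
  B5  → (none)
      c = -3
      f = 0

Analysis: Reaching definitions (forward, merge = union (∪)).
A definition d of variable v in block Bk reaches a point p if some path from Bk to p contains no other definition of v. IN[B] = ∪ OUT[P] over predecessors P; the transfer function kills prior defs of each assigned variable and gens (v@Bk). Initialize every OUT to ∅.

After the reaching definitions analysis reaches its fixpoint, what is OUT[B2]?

Fixpoint table:
  B0: | IN={} | OUT={b@B0}
  B1: | IN={a@B3, b@B0, b@B4, d@B2, e@B1, f@B2} | OUT={a@B3, b@B0, b@B4, d@B2, e@B1, f@B2}
  B2: | IN={a@B3, b@B0, b@B4, d@B2, e@B1, f@B2} | OUT={a@B3, b@B0, b@B4, d@B2, e@B1, f@B2}
  B3: | IN={a@B3, b@B0, b@B4, d@B2, e@B1, f@B2} | OUT={a@B3, b@B3, d@B2, e@B1, f@B2}
  B4: | IN={a@B3, b@B3, d@B2, e@B1, f@B2} | OUT={a@B3, b@B4, d@B2, e@B1, f@B2}
  B5: | IN={a@B3, b@B4, d@B2, e@B1, f@B2} | OUT={a@B3, b@B4, c@B5, d@B2, e@B1, f@B5}

Merge at B2: IN[B2] = OUT[B1] = {a@B3, b@B0, b@B4, d@B2, e@B1, f@B2}
Applying B2's transfer function to that IN value gives OUT[B2] (row B2 above).

Answer: {a@B3, b@B0, b@B4, d@B2, e@B1, f@B2}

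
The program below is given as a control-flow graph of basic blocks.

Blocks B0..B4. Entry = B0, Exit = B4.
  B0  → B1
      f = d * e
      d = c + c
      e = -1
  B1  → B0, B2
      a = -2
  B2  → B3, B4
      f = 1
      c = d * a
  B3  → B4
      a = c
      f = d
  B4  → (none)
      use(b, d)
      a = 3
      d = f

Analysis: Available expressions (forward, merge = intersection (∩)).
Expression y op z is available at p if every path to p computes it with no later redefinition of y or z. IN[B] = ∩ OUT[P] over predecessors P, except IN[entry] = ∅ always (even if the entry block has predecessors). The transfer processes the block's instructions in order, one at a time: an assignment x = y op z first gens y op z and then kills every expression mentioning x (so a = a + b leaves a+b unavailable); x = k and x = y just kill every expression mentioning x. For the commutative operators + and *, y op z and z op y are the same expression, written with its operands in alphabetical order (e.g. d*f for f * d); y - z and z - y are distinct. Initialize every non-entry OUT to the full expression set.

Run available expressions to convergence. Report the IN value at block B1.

Answer: {c+c}

Derivation:
Per-block solution:
  B0: | IN={} | OUT={c+c}
  B1: | IN={c+c} | OUT={c+c}
  B2: | IN={c+c} | OUT={a*d}
  B3: | IN={a*d} | OUT={}
  B4: | IN={} | OUT={}

Merge at B1: IN[B1] = OUT[B0] = {c+c}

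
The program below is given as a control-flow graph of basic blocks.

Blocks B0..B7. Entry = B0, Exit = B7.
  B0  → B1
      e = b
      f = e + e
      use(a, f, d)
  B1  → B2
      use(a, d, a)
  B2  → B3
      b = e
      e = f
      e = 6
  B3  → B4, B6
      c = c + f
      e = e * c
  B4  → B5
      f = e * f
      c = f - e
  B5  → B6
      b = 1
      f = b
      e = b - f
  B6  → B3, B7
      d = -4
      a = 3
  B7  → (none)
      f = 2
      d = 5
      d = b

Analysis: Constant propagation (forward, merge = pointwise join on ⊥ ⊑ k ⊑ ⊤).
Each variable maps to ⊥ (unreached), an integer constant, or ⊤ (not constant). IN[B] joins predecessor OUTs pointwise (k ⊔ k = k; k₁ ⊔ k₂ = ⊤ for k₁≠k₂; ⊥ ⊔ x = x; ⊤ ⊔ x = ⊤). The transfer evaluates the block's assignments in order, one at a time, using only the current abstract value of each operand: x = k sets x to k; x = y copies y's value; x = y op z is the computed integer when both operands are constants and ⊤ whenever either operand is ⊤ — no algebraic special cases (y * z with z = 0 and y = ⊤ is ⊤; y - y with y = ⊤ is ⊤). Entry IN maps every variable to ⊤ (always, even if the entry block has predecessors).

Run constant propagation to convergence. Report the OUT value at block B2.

Per-block solution:
  B0:   IN=(all ⊤)   OUT=(all ⊤)
  B1:   IN=(all ⊤)   OUT=(all ⊤)
  B2:   IN=(all ⊤)   OUT={e:6; rest ⊤}
  B3:   IN=(all ⊤)   OUT=(all ⊤)
  B4:   IN=(all ⊤)   OUT=(all ⊤)
  B5:   IN=(all ⊤)   OUT={b:1, e:0, f:1; rest ⊤}
  B6:   IN=(all ⊤)   OUT={a:3, d:-4; rest ⊤}
  B7:   IN={a:3, d:-4; rest ⊤}   OUT={a:3, f:2; rest ⊤}

Merge at B2: IN[B2] = OUT[B1] = {a: ⊤, b: ⊤, c: ⊤, d: ⊤, e: ⊤, f: ⊤}
Applying B2's transfer function to that IN value gives OUT[B2] (row B2 above).

Answer: {a: ⊤, b: ⊤, c: ⊤, d: ⊤, e: 6, f: ⊤}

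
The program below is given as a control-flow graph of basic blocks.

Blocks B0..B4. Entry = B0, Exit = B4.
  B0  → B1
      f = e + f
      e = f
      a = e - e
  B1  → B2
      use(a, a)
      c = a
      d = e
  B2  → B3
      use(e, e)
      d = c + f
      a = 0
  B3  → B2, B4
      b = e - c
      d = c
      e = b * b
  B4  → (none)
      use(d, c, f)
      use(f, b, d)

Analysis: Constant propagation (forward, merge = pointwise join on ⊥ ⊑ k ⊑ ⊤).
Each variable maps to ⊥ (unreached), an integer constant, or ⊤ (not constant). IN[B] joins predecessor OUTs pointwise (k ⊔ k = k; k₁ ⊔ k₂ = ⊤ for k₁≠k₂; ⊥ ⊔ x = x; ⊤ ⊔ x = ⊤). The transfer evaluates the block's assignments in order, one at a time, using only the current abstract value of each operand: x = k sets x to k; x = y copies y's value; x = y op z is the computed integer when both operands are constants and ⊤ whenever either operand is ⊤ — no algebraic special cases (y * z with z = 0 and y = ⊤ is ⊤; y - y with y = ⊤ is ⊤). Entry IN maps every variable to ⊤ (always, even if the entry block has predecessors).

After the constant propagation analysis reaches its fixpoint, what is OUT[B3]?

Answer: {a: 0, b: ⊤, c: ⊤, d: ⊤, e: ⊤, f: ⊤}

Trace:
Per-block solution:
  B0: | IN=(all ⊤) | OUT=(all ⊤)
  B1: | IN=(all ⊤) | OUT=(all ⊤)
  B2: | IN=(all ⊤) | OUT={a:0; rest ⊤}
  B3: | IN={a:0; rest ⊤} | OUT={a:0; rest ⊤}
  B4: | IN={a:0; rest ⊤} | OUT={a:0; rest ⊤}

Merge at B3: IN[B3] = OUT[B2] = {a: 0, b: ⊤, c: ⊤, d: ⊤, e: ⊤, f: ⊤}
Applying B3's transfer function to that IN value gives OUT[B3] (row B3 above).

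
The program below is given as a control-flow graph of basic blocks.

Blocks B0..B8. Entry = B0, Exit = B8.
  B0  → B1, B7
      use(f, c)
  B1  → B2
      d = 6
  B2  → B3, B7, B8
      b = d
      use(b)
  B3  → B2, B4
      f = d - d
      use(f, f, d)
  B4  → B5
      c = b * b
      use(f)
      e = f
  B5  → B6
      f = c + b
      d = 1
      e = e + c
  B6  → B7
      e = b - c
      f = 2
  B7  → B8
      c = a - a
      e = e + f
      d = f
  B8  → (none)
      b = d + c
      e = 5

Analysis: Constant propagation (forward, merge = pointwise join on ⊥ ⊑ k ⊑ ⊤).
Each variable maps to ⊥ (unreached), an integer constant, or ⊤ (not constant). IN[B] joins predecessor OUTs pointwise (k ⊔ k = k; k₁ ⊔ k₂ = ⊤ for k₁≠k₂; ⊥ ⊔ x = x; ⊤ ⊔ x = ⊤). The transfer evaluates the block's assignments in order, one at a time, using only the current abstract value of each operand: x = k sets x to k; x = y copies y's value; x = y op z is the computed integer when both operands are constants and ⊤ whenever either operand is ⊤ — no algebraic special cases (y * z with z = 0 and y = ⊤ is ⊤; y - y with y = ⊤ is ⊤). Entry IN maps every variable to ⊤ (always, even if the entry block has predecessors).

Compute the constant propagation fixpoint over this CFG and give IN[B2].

Fixpoint table:
  B0:  IN=(all ⊤)  OUT=(all ⊤)
  B1:  IN=(all ⊤)  OUT={d:6; rest ⊤}
  B2:  IN={d:6; rest ⊤}  OUT={b:6, d:6; rest ⊤}
  B3:  IN={b:6, d:6; rest ⊤}  OUT={b:6, d:6, f:0; rest ⊤}
  B4:  IN={b:6, d:6, f:0; rest ⊤}  OUT={b:6, c:36, d:6, e:0, f:0; rest ⊤}
  B5:  IN={b:6, c:36, d:6, e:0, f:0; rest ⊤}  OUT={b:6, c:36, d:1, e:36, f:42; rest ⊤}
  B6:  IN={b:6, c:36, d:1, e:36, f:42; rest ⊤}  OUT={b:6, c:36, d:1, e:-30, f:2; rest ⊤}
  B7:  IN=(all ⊤)  OUT=(all ⊤)
  B8:  IN=(all ⊤)  OUT={e:5; rest ⊤}

Merge at B2: IN[B2] = OUT[B1] ⊔ OUT[B3] = {a: ⊤, b: ⊤, c: ⊤, d: 6, e: ⊤, f: ⊤}

Answer: {a: ⊤, b: ⊤, c: ⊤, d: 6, e: ⊤, f: ⊤}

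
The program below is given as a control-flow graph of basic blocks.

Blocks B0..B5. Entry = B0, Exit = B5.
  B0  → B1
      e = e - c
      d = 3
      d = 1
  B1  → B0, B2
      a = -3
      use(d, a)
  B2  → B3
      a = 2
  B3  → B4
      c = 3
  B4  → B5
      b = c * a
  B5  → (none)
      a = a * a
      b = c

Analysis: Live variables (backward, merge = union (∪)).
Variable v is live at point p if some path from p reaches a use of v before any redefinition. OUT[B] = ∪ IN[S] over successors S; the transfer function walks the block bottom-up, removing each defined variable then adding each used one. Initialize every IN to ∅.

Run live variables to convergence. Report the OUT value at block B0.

Answer: {c, d, e}

Working:
Fixpoint table:
  B0:  IN={c, e}  OUT={c, d, e}
  B1:  IN={c, d, e}  OUT={c, e}
  B2:  IN={}  OUT={a}
  B3:  IN={a}  OUT={a, c}
  B4:  IN={a, c}  OUT={a, c}
  B5:  IN={a, c}  OUT={}

Merge at B0: OUT[B0] = IN[B1] = {c, d, e}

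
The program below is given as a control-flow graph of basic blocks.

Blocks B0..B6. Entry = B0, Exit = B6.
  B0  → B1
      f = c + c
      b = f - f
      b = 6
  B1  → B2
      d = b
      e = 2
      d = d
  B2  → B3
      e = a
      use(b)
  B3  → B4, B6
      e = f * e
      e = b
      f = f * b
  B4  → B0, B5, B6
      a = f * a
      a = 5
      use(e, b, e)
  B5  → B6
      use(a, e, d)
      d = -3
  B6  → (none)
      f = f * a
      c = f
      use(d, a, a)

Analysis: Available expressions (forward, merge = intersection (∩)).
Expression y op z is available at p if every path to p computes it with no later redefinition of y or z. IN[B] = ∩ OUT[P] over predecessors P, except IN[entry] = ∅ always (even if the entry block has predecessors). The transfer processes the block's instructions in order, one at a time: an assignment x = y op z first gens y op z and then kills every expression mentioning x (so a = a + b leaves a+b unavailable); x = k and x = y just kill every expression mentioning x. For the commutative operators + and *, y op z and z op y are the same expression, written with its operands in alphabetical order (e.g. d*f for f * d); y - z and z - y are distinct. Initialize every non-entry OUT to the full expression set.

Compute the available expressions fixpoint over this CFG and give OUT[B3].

Converged values:
  B0:   IN={}   OUT={c+c, f-f}
  B1:   IN={c+c, f-f}   OUT={c+c, f-f}
  B2:   IN={c+c, f-f}   OUT={c+c, f-f}
  B3:   IN={c+c, f-f}   OUT={c+c}
  B4:   IN={c+c}   OUT={c+c}
  B5:   IN={c+c}   OUT={c+c}
  B6:   IN={c+c}   OUT={}

Merge at B3: IN[B3] = OUT[B2] = {c+c, f-f}
Applying B3's transfer function to that IN value gives OUT[B3] (row B3 above).

Answer: {c+c}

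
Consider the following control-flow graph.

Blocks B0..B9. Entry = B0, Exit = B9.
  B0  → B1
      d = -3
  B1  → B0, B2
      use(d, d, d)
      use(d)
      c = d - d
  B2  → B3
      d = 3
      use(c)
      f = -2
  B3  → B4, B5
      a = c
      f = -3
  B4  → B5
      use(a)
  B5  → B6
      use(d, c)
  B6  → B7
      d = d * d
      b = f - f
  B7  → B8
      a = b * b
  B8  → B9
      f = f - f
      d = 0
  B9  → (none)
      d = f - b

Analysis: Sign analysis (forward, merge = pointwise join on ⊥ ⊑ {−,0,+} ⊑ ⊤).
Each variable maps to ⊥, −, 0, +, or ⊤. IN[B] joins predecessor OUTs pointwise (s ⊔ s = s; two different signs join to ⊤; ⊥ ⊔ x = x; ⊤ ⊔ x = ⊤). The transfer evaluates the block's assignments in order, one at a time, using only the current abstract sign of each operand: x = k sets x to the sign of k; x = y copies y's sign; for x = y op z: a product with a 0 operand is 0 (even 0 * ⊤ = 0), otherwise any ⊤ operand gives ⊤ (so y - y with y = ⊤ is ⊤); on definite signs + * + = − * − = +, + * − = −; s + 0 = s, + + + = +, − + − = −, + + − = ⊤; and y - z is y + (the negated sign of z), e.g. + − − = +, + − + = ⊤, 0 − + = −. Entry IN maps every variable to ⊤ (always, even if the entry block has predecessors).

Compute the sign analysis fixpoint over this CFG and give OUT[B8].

Answer: {a: ⊤, b: ⊤, c: ⊤, d: 0, e: ⊤, f: ⊤}

Trace:
Per-block solution:
  B0:  IN=(all ⊤)  OUT={d:-; rest ⊤}
  B1:  IN={d:-; rest ⊤}  OUT={d:-; rest ⊤}
  B2:  IN={d:-; rest ⊤}  OUT={d:+, f:-; rest ⊤}
  B3:  IN={d:+, f:-; rest ⊤}  OUT={d:+, f:-; rest ⊤}
  B4:  IN={d:+, f:-; rest ⊤}  OUT={d:+, f:-; rest ⊤}
  B5:  IN={d:+, f:-; rest ⊤}  OUT={d:+, f:-; rest ⊤}
  B6:  IN={d:+, f:-; rest ⊤}  OUT={d:+, f:-; rest ⊤}
  B7:  IN={d:+, f:-; rest ⊤}  OUT={d:+, f:-; rest ⊤}
  B8:  IN={d:+, f:-; rest ⊤}  OUT={d:0; rest ⊤}
  B9:  IN={d:0; rest ⊤}  OUT=(all ⊤)

Merge at B8: IN[B8] = OUT[B7] = {a: ⊤, b: ⊤, c: ⊤, d: +, e: ⊤, f: -}
Applying B8's transfer function to that IN value gives OUT[B8] (row B8 above).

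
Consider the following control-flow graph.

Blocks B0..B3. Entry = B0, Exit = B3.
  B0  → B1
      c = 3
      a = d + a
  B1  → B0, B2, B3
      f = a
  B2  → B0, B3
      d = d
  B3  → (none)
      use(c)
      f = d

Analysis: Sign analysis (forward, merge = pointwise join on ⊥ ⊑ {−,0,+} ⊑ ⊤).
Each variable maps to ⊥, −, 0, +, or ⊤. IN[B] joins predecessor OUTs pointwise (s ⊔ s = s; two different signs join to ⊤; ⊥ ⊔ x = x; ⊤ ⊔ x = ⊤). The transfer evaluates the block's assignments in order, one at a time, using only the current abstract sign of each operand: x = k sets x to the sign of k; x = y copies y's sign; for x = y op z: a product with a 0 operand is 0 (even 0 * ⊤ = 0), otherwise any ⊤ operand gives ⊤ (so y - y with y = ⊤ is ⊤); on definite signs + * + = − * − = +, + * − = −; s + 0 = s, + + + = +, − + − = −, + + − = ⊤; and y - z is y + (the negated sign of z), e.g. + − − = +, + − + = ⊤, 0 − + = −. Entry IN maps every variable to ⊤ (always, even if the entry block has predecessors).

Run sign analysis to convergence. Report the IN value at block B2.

Per-block solution:
  B0:  IN=(all ⊤)  OUT={c:+; rest ⊤}
  B1:  IN={c:+; rest ⊤}  OUT={c:+; rest ⊤}
  B2:  IN={c:+; rest ⊤}  OUT={c:+; rest ⊤}
  B3:  IN={c:+; rest ⊤}  OUT={c:+; rest ⊤}

Merge at B2: IN[B2] = OUT[B1] = {a: ⊤, b: ⊤, c: +, d: ⊤, e: ⊤, f: ⊤}

Answer: {a: ⊤, b: ⊤, c: +, d: ⊤, e: ⊤, f: ⊤}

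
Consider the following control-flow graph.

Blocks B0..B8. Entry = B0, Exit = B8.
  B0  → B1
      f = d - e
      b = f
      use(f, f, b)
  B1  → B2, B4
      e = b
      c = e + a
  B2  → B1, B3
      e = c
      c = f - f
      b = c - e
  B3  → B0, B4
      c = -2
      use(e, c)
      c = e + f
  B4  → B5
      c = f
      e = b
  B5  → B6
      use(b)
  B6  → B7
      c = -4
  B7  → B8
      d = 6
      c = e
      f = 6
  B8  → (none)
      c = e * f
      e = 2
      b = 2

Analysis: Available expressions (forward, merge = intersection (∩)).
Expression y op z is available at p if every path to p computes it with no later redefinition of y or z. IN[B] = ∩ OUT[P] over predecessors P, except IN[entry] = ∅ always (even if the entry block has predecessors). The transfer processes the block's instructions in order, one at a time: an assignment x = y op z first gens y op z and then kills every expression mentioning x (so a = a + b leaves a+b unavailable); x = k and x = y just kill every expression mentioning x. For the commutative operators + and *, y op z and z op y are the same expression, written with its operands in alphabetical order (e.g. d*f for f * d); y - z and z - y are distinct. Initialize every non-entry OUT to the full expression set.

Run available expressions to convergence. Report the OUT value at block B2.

Per-block solution:
  B0:   IN={}   OUT={d-e}
  B1:   IN={}   OUT={a+e}
  B2:   IN={a+e}   OUT={c-e, f-f}
  B3:   IN={c-e, f-f}   OUT={e+f, f-f}
  B4:   IN={}   OUT={}
  B5:   IN={}   OUT={}
  B6:   IN={}   OUT={}
  B7:   IN={}   OUT={}
  B8:   IN={}   OUT={}

Merge at B2: IN[B2] = OUT[B1] = {a+e}
Applying B2's transfer function to that IN value gives OUT[B2] (row B2 above).

Answer: {c-e, f-f}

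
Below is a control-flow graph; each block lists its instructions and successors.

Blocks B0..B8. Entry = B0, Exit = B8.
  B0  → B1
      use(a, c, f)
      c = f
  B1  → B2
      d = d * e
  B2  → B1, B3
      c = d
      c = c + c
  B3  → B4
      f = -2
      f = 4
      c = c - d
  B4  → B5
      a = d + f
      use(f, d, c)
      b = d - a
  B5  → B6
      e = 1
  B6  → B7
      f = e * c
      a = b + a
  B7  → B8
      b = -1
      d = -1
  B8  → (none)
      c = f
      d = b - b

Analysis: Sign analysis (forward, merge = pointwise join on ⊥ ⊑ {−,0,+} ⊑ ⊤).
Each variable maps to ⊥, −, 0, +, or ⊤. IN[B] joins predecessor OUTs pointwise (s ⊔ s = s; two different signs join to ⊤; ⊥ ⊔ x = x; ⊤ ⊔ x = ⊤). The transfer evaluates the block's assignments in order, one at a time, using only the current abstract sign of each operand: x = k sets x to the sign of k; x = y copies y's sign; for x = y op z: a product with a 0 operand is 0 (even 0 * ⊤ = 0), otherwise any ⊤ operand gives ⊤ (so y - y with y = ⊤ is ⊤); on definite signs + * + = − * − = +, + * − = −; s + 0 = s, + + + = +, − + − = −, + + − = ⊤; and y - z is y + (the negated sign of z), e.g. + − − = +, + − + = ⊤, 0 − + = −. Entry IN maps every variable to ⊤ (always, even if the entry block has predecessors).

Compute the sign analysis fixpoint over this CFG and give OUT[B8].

Answer: {a: ⊤, b: -, c: ⊤, d: ⊤, e: +, f: ⊤}

Working:
Fixpoint table:
  B0: | IN=(all ⊤) | OUT=(all ⊤)
  B1: | IN=(all ⊤) | OUT=(all ⊤)
  B2: | IN=(all ⊤) | OUT=(all ⊤)
  B3: | IN=(all ⊤) | OUT={f:+; rest ⊤}
  B4: | IN={f:+; rest ⊤} | OUT={f:+; rest ⊤}
  B5: | IN={f:+; rest ⊤} | OUT={e:+, f:+; rest ⊤}
  B6: | IN={e:+, f:+; rest ⊤} | OUT={e:+; rest ⊤}
  B7: | IN={e:+; rest ⊤} | OUT={b:-, d:-, e:+; rest ⊤}
  B8: | IN={b:-, d:-, e:+; rest ⊤} | OUT={b:-, e:+; rest ⊤}

Merge at B8: IN[B8] = OUT[B7] = {a: ⊤, b: -, c: ⊤, d: -, e: +, f: ⊤}
Applying B8's transfer function to that IN value gives OUT[B8] (row B8 above).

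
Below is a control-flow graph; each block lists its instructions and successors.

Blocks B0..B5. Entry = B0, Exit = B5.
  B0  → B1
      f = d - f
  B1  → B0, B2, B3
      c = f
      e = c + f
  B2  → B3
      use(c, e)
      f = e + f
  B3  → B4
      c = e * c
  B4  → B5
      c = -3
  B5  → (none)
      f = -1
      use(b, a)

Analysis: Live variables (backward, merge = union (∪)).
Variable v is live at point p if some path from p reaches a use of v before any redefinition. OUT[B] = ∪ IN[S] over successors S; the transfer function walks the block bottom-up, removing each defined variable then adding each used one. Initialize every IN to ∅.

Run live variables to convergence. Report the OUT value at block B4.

Per-block solution:
  B0:  IN={a, b, d, f}  OUT={a, b, d, f}
  B1:  IN={a, b, d, f}  OUT={a, b, c, d, e, f}
  B2:  IN={a, b, c, e, f}  OUT={a, b, c, e}
  B3:  IN={a, b, c, e}  OUT={a, b}
  B4:  IN={a, b}  OUT={a, b}
  B5:  IN={a, b}  OUT={}

Merge at B4: OUT[B4] = IN[B5] = {a, b}

Answer: {a, b}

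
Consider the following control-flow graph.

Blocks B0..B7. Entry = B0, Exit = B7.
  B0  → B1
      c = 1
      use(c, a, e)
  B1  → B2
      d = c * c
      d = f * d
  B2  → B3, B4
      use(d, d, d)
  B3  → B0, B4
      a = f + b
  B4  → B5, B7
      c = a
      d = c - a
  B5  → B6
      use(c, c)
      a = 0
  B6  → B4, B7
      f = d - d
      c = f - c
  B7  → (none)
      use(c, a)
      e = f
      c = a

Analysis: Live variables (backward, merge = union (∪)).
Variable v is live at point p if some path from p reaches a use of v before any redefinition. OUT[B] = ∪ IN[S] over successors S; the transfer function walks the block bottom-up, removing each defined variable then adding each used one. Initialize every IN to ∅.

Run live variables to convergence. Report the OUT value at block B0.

Answer: {a, b, c, e, f}

Trace:
Per-block solution:
  B0:   IN={a, b, e, f}   OUT={a, b, c, e, f}
  B1:   IN={a, b, c, e, f}   OUT={a, b, d, e, f}
  B2:   IN={a, b, d, e, f}   OUT={a, b, e, f}
  B3:   IN={b, e, f}   OUT={a, b, e, f}
  B4:   IN={a, f}   OUT={a, c, d, f}
  B5:   IN={c, d}   OUT={a, c, d}
  B6:   IN={a, c, d}   OUT={a, c, f}
  B7:   IN={a, c, f}   OUT={}

Merge at B0: OUT[B0] = IN[B1] = {a, b, c, e, f}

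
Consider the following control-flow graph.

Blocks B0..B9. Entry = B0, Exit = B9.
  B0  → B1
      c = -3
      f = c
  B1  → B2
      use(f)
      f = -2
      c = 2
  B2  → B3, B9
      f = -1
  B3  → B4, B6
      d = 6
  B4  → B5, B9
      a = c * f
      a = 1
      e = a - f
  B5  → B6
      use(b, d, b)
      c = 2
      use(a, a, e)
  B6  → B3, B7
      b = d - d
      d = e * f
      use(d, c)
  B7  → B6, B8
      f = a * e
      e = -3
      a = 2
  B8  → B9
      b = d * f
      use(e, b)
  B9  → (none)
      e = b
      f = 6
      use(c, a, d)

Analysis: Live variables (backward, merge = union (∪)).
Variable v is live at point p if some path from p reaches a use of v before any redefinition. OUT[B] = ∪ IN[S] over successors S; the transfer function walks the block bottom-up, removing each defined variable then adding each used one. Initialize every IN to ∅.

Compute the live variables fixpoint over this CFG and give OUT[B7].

Answer: {a, c, d, e, f}

Derivation:
Fixpoint table:
  B0:  IN={a, b, d, e}  OUT={a, b, d, e, f}
  B1:  IN={a, b, d, e, f}  OUT={a, b, c, d, e}
  B2:  IN={a, b, c, d, e}  OUT={a, b, c, d, e, f}
  B3:  IN={a, b, c, e, f}  OUT={a, b, c, d, e, f}
  B4:  IN={b, c, d, f}  OUT={a, b, c, d, e, f}
  B5:  IN={a, b, d, e, f}  OUT={a, c, d, e, f}
  B6:  IN={a, c, d, e, f}  OUT={a, b, c, d, e, f}
  B7:  IN={a, c, d, e}  OUT={a, c, d, e, f}
  B8:  IN={a, c, d, e, f}  OUT={a, b, c, d}
  B9:  IN={a, b, c, d}  OUT={}

Merge at B7: OUT[B7] = IN[B6] ⊔ IN[B8] = {a, c, d, e, f}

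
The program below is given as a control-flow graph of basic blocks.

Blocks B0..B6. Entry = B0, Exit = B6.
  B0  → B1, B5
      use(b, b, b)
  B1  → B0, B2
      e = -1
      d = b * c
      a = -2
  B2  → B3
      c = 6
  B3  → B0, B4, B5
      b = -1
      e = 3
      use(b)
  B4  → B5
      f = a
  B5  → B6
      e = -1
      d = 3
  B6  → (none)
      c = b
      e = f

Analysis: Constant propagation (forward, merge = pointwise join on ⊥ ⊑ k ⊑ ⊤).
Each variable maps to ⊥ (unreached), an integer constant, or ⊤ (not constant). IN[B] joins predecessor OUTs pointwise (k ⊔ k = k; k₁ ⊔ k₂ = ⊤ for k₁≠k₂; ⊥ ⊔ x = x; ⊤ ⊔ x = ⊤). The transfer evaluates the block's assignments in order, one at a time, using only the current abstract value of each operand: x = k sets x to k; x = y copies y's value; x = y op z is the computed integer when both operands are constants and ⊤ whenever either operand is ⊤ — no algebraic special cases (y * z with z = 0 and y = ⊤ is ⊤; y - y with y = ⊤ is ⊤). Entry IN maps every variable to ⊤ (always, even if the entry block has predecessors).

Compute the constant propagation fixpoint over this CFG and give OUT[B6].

Per-block solution:
  B0:  IN=(all ⊤)  OUT=(all ⊤)
  B1:  IN=(all ⊤)  OUT={a:-2, e:-1; rest ⊤}
  B2:  IN={a:-2, e:-1; rest ⊤}  OUT={a:-2, c:6, e:-1; rest ⊤}
  B3:  IN={a:-2, c:6, e:-1; rest ⊤}  OUT={a:-2, b:-1, c:6, e:3; rest ⊤}
  B4:  IN={a:-2, b:-1, c:6, e:3; rest ⊤}  OUT={a:-2, b:-1, c:6, e:3, f:-2; rest ⊤}
  B5:  IN=(all ⊤)  OUT={d:3, e:-1; rest ⊤}
  B6:  IN={d:3, e:-1; rest ⊤}  OUT={d:3; rest ⊤}

Merge at B6: IN[B6] = OUT[B5] = {a: ⊤, b: ⊤, c: ⊤, d: 3, e: -1, f: ⊤}
Applying B6's transfer function to that IN value gives OUT[B6] (row B6 above).

Answer: {a: ⊤, b: ⊤, c: ⊤, d: 3, e: ⊤, f: ⊤}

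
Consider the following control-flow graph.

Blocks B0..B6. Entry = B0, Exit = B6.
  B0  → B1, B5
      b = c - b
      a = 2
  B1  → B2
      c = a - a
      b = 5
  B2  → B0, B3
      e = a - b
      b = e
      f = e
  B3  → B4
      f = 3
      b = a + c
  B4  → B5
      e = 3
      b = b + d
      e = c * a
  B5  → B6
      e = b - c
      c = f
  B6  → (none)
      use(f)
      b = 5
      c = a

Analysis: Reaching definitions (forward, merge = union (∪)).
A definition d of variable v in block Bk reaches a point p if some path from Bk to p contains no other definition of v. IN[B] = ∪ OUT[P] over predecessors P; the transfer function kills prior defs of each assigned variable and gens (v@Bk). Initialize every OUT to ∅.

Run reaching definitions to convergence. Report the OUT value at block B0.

Converged values:
  B0:   IN={a@B0, b@B2, c@B1, e@B2, f@B2}   OUT={a@B0, b@B0, c@B1, e@B2, f@B2}
  B1:   IN={a@B0, b@B0, c@B1, e@B2, f@B2}   OUT={a@B0, b@B1, c@B1, e@B2, f@B2}
  B2:   IN={a@B0, b@B1, c@B1, e@B2, f@B2}   OUT={a@B0, b@B2, c@B1, e@B2, f@B2}
  B3:   IN={a@B0, b@B2, c@B1, e@B2, f@B2}   OUT={a@B0, b@B3, c@B1, e@B2, f@B3}
  B4:   IN={a@B0, b@B3, c@B1, e@B2, f@B3}   OUT={a@B0, b@B4, c@B1, e@B4, f@B3}
  B5:   IN={a@B0, b@B0, b@B4, c@B1, e@B2, e@B4, f@B2, f@B3}   OUT={a@B0, b@B0, b@B4, c@B5, e@B5, f@B2, f@B3}
  B6:   IN={a@B0, b@B0, b@B4, c@B5, e@B5, f@B2, f@B3}   OUT={a@B0, b@B6, c@B6, e@B5, f@B2, f@B3}

Merge at B0 (entry node, so the boundary value {} is joined with the incoming edge(s)): IN[B0] = {} ⊔ OUT[B2] = {a@B0, b@B2, c@B1, e@B2, f@B2}
Applying B0's transfer function to that IN value gives OUT[B0] (row B0 above).

Answer: {a@B0, b@B0, c@B1, e@B2, f@B2}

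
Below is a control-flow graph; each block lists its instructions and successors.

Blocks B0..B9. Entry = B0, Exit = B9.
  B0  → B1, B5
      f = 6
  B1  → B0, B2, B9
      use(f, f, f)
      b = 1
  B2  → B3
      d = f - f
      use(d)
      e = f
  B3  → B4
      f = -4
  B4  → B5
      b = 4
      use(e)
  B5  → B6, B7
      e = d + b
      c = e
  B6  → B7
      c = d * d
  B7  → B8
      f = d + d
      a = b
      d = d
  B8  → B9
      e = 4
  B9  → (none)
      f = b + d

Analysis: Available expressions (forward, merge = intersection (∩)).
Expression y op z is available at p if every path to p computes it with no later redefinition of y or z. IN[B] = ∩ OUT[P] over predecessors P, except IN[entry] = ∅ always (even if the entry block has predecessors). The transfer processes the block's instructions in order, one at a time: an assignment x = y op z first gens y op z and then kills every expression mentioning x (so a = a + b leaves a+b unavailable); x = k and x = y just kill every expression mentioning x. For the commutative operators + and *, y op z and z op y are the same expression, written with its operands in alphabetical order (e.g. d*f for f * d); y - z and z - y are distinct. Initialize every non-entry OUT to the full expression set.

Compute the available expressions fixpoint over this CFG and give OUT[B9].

Answer: {b+d}

Working:
Fixpoint table:
  B0:   IN={}   OUT={}
  B1:   IN={}   OUT={}
  B2:   IN={}   OUT={f-f}
  B3:   IN={f-f}   OUT={}
  B4:   IN={}   OUT={}
  B5:   IN={}   OUT={b+d}
  B6:   IN={b+d}   OUT={b+d, d*d}
  B7:   IN={b+d}   OUT={}
  B8:   IN={}   OUT={}
  B9:   IN={}   OUT={b+d}

Merge at B9: IN[B9] = OUT[B1] ∩ OUT[B8] = {}
Applying B9's transfer function to that IN value gives OUT[B9] (row B9 above).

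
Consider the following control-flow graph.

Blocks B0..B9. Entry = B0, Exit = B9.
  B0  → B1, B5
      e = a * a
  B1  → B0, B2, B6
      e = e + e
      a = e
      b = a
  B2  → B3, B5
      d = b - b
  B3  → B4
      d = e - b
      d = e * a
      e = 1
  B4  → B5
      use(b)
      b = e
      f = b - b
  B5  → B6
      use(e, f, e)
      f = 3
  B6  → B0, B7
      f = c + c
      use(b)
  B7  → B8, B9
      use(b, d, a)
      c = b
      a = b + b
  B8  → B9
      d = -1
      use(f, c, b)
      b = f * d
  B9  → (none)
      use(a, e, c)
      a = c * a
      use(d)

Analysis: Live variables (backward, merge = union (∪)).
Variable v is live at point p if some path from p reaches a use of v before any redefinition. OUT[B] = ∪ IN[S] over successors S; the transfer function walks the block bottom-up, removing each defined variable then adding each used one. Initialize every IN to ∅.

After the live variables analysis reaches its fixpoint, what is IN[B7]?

Fixpoint table:
  B0:  IN={a, b, c, d, f}  OUT={a, b, c, d, e, f}
  B1:  IN={c, d, e, f}  OUT={a, b, c, d, e, f}
  B2:  IN={a, b, c, e, f}  OUT={a, b, c, d, e, f}
  B3:  IN={a, b, c, e}  OUT={a, b, c, d, e}
  B4:  IN={a, b, c, d, e}  OUT={a, b, c, d, e, f}
  B5:  IN={a, b, c, d, e, f}  OUT={a, b, c, d, e}
  B6:  IN={a, b, c, d, e}  OUT={a, b, c, d, e, f}
  B7:  IN={a, b, d, e, f}  OUT={a, b, c, d, e, f}
  B8:  IN={a, b, c, e, f}  OUT={a, c, d, e}
  B9:  IN={a, c, d, e}  OUT={}

Merge at B7: OUT[B7] = IN[B8] ⊔ IN[B9] = {a, b, c, d, e, f}
Applying B7's transfer function to that OUT value gives IN[B7] (row B7 above).

Answer: {a, b, d, e, f}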